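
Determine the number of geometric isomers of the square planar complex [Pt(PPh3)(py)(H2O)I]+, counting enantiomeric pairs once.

3

In a square planar complex each vertex has one trans partner and two cis neighbours.
The distinct arrangements are (3 in all): (H2O/PPh3 trans, I/py trans); (H2O/py trans, I/PPh3 trans); (H2O/I trans, PPh3/py trans).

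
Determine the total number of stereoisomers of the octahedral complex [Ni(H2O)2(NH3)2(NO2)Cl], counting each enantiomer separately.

8

An octahedron has six vertices in three trans pairs; every non-trans pair is cis.
The distinct arrangements are (6 in all): H2O cis, NH3 cis (3 arrangements, 2 chiral); H2O cis, NH3 trans; H2O trans, NH3 cis; H2O trans, NH3 trans.
Of these, 2 lack any improper symmetry element and so occur as enantiomeric pairs, giving 6 + 2 = 8 stereoisomers in total.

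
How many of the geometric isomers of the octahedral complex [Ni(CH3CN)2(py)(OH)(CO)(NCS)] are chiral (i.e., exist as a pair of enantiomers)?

The six octahedral sites form three mutually perpendicular trans pairs.
Systematic enumeration (placing each ligand type in turn and discarding arrangements equivalent by rotation or reflection) gives 9 geometric isomers.
Of these, 6 lack any improper symmetry element and so occur as enantiomeric pairs, giving 9 + 6 = 15 stereoisomers in total.

6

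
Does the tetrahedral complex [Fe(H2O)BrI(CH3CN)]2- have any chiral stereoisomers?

In a tetrahedral complex all four positions are equivalent and every pair of ligands is adjacent — there is no cis/trans distinction.
Only one geometric arrangement is possible; it has no improper symmetry element, so it exists as a pair of enantiomers (2 stereoisomers).

yes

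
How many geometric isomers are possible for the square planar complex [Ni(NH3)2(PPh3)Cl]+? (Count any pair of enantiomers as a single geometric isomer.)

2

Working through the distinct placements yields 2 geometric isomers: NH3 cis; NH3 trans.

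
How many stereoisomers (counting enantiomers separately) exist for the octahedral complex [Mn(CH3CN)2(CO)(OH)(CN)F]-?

Systematic enumeration (placing each ligand type in turn and discarding arrangements equivalent by rotation or reflection) gives 9 geometric isomers.
Of these, 6 lack any improper symmetry element and so occur as enantiomeric pairs, giving 9 + 6 = 15 stereoisomers in total.

15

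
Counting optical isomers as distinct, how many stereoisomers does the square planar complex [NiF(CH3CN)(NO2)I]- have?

A square has two trans pairs of vertices; adjacent vertices are cis.
Working through the distinct placements yields 3 geometric isomers: (CH3CN/I trans, F/NO2 trans); (CH3CN/NO2 trans, F/I trans); (CH3CN/F trans, I/NO2 trans).
Each arrangement has an internal mirror plane or centre of symmetry, so none is chiral.

3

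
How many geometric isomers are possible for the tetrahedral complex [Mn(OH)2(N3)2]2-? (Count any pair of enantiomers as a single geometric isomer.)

All four vertices of a tetrahedron are equivalent and mutually adjacent, so cis/trans isomerism cannot arise.
Only one geometric arrangement is possible.

1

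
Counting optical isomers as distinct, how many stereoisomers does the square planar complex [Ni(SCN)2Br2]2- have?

Systematic placement gives 2 geometric isomers: SCN cis; SCN trans.
Each arrangement has an internal mirror plane or centre of symmetry, so none is chiral.

2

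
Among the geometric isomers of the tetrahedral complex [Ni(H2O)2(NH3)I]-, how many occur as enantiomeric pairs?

0

All four vertices of a tetrahedron are equivalent and mutually adjacent, so cis/trans isomerism cannot arise.
Only one geometric arrangement is possible.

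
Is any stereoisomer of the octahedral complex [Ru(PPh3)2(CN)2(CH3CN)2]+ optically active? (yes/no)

yes

An octahedron has six vertices in three trans pairs; every non-trans pair is cis.
Systematic placement gives 5 geometric isomers: PPh3 trans, CN trans, CH3CN trans; PPh3 cis, CN cis, CH3CN trans; PPh3 trans, CN cis, CH3CN cis; PPh3 cis, CN cis, CH3CN cis (chiral); PPh3 cis, CN trans, CH3CN cis.
One of these lacks any improper symmetry element and so occurs as an enantiomeric pair, giving 5 + 1 = 6 stereoisomers in total.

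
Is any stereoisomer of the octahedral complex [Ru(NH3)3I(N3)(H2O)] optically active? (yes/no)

yes

In an octahedral complex each vertex has one trans partner and four cis neighbours.
Systematic placement gives 4 geometric isomers: NH3 mer (3 arrangements); NH3 fac (chiral).
One of these lacks any improper symmetry element and so occurs as an enantiomeric pair, giving 4 + 1 = 5 stereoisomers in total.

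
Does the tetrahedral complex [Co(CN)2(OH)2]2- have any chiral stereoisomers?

no

In a tetrahedral complex all four positions are equivalent and every pair of ligands is adjacent — there is no cis/trans distinction.
Only one geometric arrangement is possible.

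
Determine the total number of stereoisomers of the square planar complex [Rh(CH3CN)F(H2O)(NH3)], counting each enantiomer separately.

Working through the distinct placements yields 3 geometric isomers: (CH3CN/H2O trans, F/NH3 trans); (CH3CN/NH3 trans, F/H2O trans); (CH3CN/F trans, H2O/NH3 trans).
Each arrangement has an internal mirror plane or centre of symmetry, so none is chiral.

3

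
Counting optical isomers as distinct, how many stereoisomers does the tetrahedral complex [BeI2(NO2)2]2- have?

1

In a tetrahedral complex all four positions are equivalent and every pair of ligands is adjacent — there is no cis/trans distinction.
Only one geometric arrangement is possible.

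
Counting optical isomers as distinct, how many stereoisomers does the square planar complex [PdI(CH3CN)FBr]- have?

3

In a square planar complex each vertex has one trans partner and two cis neighbours.
Systematic placement gives 3 geometric isomers: (Br/F trans, CH3CN/I trans); (Br/I trans, CH3CN/F trans); (Br/CH3CN trans, F/I trans).
Each arrangement has an internal mirror plane or centre of symmetry, so none is chiral.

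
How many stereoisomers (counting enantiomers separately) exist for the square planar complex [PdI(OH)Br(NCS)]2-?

A square has two trans pairs of vertices; adjacent vertices are cis.
The distinct arrangements are (3 in all): (Br/NCS trans, I/OH trans); (Br/OH trans, I/NCS trans); (Br/I trans, NCS/OH trans).
Each arrangement has an internal mirror plane or centre of symmetry, so none is chiral.

3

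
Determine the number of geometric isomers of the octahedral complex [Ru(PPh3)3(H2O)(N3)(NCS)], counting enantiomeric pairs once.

In an octahedral complex each vertex has one trans partner and four cis neighbours.
There are 4 geometric isomers: PPh3 mer (3 arrangements); PPh3 fac (chiral).

4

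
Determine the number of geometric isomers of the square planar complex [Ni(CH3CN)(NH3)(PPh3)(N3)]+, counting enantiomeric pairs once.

3

A square has two trans pairs of vertices; adjacent vertices are cis.
Systematic placement gives 3 geometric isomers: (CH3CN/NH3 trans, N3/PPh3 trans); (CH3CN/PPh3 trans, N3/NH3 trans); (CH3CN/N3 trans, NH3/PPh3 trans).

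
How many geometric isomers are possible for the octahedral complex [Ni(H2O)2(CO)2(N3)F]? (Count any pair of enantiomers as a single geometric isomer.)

In an octahedral complex each vertex has one trans partner and four cis neighbours.
The distinct arrangements are (6 in all): H2O cis, CO trans; H2O trans, CO trans; H2O cis, CO cis (3 arrangements, 2 chiral); H2O trans, CO cis.

6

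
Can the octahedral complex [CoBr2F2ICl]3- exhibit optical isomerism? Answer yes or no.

yes

The distinct arrangements are (6 in all): Br trans, F cis; Br trans, F trans; Br cis, F cis (3 arrangements, 2 chiral); Br cis, F trans.
Of these, 2 lack any improper symmetry element and so occur as enantiomeric pairs, giving 6 + 2 = 8 stereoisomers in total.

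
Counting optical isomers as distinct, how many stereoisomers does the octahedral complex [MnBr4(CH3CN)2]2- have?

The six octahedral sites form three mutually perpendicular trans pairs.
The distinct arrangements are (2 in all): CH3CN trans; CH3CN cis.
Each arrangement has an internal mirror plane or centre of symmetry, so none is chiral.

2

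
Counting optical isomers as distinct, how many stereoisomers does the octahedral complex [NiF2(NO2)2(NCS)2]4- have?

The six octahedral sites form three mutually perpendicular trans pairs.
There are 5 geometric isomers: F trans, NO2 trans, NCS trans; F trans, NO2 cis, NCS cis; F cis, NO2 trans, NCS cis; F cis, NO2 cis, NCS cis (chiral); F cis, NO2 cis, NCS trans.
One of these lacks any improper symmetry element and so occurs as an enantiomeric pair, giving 5 + 1 = 6 stereoisomers in total.

6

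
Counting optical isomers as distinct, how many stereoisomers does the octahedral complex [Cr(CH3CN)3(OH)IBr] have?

5

There are 4 geometric isomers: CH3CN mer (3 arrangements); CH3CN fac (chiral).
One of these lacks any improper symmetry element and so occurs as an enantiomeric pair, giving 4 + 1 = 5 stereoisomers in total.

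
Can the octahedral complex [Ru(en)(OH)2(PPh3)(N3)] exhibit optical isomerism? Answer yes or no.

yes

In an octahedral complex each vertex has one trans partner and four cis neighbours.
Each en is bidentate and must span two cis positions.
There are 4 geometric isomers: OH cis (3 arrangements, 2 chiral); OH trans.
Of these, 2 lack any improper symmetry element and so occur as enantiomeric pairs, giving 4 + 2 = 6 stereoisomers in total.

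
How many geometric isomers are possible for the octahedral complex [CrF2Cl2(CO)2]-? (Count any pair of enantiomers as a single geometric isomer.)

The six octahedral sites form three mutually perpendicular trans pairs.
The distinct arrangements are (5 in all): F trans, Cl trans, CO trans; F cis, Cl cis, CO trans; F trans, Cl cis, CO cis; F cis, Cl cis, CO cis (chiral); F cis, Cl trans, CO cis.

5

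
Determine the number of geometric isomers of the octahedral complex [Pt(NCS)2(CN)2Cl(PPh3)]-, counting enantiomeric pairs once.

6

The six octahedral sites form three mutually perpendicular trans pairs.
There are 6 geometric isomers: NCS cis, CN trans; NCS trans, CN trans; NCS cis, CN cis (3 arrangements, 2 chiral); NCS trans, CN cis.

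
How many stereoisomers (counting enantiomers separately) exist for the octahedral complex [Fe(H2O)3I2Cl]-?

The six octahedral sites form three mutually perpendicular trans pairs.
The distinct arrangements are (3 in all): H2O mer, I trans; H2O fac, I cis; H2O mer, I cis.
Each arrangement has an internal mirror plane or centre of symmetry, so none is chiral.

3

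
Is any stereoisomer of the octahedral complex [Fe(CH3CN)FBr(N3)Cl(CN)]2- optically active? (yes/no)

Exhaustive case analysis gives 15 geometric isomers.
Of these, 15 lack any improper symmetry element and so occur as enantiomeric pairs, giving 15 + 15 = 30 stereoisomers in total.

yes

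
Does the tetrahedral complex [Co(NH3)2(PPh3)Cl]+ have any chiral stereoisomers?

Only one geometric arrangement is possible.

no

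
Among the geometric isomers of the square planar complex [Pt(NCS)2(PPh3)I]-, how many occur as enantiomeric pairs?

0

A square has two trans pairs of vertices; adjacent vertices are cis.
Working through the distinct placements yields 2 geometric isomers: NCS cis; NCS trans.
Each arrangement has an internal mirror plane or centre of symmetry, so none is chiral.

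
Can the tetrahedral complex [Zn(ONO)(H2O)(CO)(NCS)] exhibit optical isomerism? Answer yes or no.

yes

All four vertices of a tetrahedron are equivalent and mutually adjacent, so cis/trans isomerism cannot arise.
Only one geometric arrangement is possible; it has no improper symmetry element, so it exists as a pair of enantiomers (2 stereoisomers).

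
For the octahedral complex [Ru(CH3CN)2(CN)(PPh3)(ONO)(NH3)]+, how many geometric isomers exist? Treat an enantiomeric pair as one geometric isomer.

In an octahedral complex each vertex has one trans partner and four cis neighbours.
Systematic enumeration (placing each ligand type in turn and discarding arrangements equivalent by rotation or reflection) gives 9 geometric isomers.

9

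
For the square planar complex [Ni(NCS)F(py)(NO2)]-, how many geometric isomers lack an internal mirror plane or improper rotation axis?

A square has two trans pairs of vertices; adjacent vertices are cis.
There are 3 geometric isomers: (F/NO2 trans, NCS/py trans); (F/py trans, NCS/NO2 trans); (F/NCS trans, NO2/py trans).
Each arrangement has an internal mirror plane or centre of symmetry, so none is chiral.

0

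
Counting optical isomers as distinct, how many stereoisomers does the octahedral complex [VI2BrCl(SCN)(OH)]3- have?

The six octahedral sites form three mutually perpendicular trans pairs.
Exhaustive case analysis gives 9 geometric isomers.
Of these, 6 lack any improper symmetry element and so occur as enantiomeric pairs, giving 9 + 6 = 15 stereoisomers in total.

15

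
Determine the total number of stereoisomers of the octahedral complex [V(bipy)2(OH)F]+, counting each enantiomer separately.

3

The six octahedral sites form three mutually perpendicular trans pairs.
Each bipy is bidentate and must span two cis positions.
There are 2 geometric isomers: OH and F mutually trans; OH and F mutually cis (chiral).
One of these lacks any improper symmetry element and so occurs as an enantiomeric pair, giving 2 + 1 = 3 stereoisomers in total.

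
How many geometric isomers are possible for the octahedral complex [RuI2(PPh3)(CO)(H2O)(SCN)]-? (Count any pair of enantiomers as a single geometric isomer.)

9

An octahedron has six vertices in three trans pairs; every non-trans pair is cis.
Placing the ligands in turn and identifying arrangements related by rotation or reflection leaves 9 distinct geometric isomers.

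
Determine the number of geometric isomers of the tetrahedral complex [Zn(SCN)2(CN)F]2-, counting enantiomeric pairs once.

1

All four vertices of a tetrahedron are equivalent and mutually adjacent, so cis/trans isomerism cannot arise.
Only one geometric arrangement is possible.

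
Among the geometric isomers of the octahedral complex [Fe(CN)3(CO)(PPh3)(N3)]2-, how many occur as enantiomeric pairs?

1

An octahedron has six vertices in three trans pairs; every non-trans pair is cis.
Systematic placement gives 4 geometric isomers: CN mer (3 arrangements); CN fac (chiral).
One of these lacks any improper symmetry element and so occurs as an enantiomeric pair, giving 4 + 1 = 5 stereoisomers in total.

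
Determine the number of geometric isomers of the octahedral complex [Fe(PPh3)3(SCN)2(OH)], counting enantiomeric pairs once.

The six octahedral sites form three mutually perpendicular trans pairs.
Working through the distinct placements yields 3 geometric isomers: PPh3 mer, SCN trans; PPh3 fac, SCN cis; PPh3 mer, SCN cis.

3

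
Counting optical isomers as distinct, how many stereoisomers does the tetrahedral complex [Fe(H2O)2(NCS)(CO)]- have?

Only one geometric arrangement is possible.

1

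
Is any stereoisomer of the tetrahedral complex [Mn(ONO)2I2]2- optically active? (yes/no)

All four vertices of a tetrahedron are equivalent and mutually adjacent, so cis/trans isomerism cannot arise.
Only one geometric arrangement is possible.

no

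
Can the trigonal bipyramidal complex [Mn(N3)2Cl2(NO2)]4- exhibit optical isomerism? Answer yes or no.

In a trigonal bipyramid the two axial positions differ from the three equatorial ones.
Systematic enumeration (placing each ligand type in turn and discarding arrangements equivalent by rotation or reflection) gives 5 geometric isomers.
One of these lacks any improper symmetry element and so occurs as an enantiomeric pair, giving 5 + 1 = 6 stereoisomers in total.

yes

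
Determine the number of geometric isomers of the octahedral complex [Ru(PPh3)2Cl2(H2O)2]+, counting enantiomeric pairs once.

The six octahedral sites form three mutually perpendicular trans pairs.
Working through the distinct placements yields 5 geometric isomers: PPh3 trans, Cl trans, H2O trans; PPh3 cis, Cl trans, H2O cis; PPh3 trans, Cl cis, H2O cis; PPh3 cis, Cl cis, H2O cis (chiral); PPh3 cis, Cl cis, H2O trans.

5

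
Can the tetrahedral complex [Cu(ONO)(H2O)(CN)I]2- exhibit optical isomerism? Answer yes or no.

yes

In a tetrahedral complex all four positions are equivalent and every pair of ligands is adjacent — there is no cis/trans distinction.
Only one geometric arrangement is possible; it has no improper symmetry element, so it exists as a pair of enantiomers (2 stereoisomers).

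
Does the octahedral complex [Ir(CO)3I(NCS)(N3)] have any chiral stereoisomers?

In an octahedral complex each vertex has one trans partner and four cis neighbours.
The distinct arrangements are (4 in all): CO mer (3 arrangements); CO fac (chiral).
One of these lacks any improper symmetry element and so occurs as an enantiomeric pair, giving 4 + 1 = 5 stereoisomers in total.

yes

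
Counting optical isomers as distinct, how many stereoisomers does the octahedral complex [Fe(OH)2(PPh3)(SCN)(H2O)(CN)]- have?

15

Exhaustive case analysis gives 9 geometric isomers.
Of these, 6 lack any improper symmetry element and so occur as enantiomeric pairs, giving 9 + 6 = 15 stereoisomers in total.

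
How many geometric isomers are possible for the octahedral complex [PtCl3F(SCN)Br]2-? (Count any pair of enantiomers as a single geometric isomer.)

4

An octahedron has six vertices in three trans pairs; every non-trans pair is cis.
Systematic placement gives 4 geometric isomers: Cl mer (3 arrangements); Cl fac (chiral).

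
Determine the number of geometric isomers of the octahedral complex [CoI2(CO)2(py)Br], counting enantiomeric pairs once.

6

An octahedron has six vertices in three trans pairs; every non-trans pair is cis.
The distinct arrangements are (6 in all): I cis, CO cis (3 arrangements, 2 chiral); I trans, CO cis; I cis, CO trans; I trans, CO trans.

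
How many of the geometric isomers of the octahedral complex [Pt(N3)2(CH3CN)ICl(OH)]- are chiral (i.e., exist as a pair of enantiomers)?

In an octahedral complex each vertex has one trans partner and four cis neighbours.
Exhaustive case analysis gives 9 geometric isomers.
Of these, 6 lack any improper symmetry element and so occur as enantiomeric pairs, giving 9 + 6 = 15 stereoisomers in total.

6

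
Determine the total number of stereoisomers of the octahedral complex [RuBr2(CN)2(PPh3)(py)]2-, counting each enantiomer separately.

8

An octahedron has six vertices in three trans pairs; every non-trans pair is cis.
Systematic placement gives 6 geometric isomers: Br trans, CN trans; Br trans, CN cis; Br cis, CN cis (3 arrangements, 2 chiral); Br cis, CN trans.
Of these, 2 lack any improper symmetry element and so occur as enantiomeric pairs, giving 6 + 2 = 8 stereoisomers in total.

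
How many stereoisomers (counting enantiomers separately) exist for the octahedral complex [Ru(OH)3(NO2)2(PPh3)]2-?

In an octahedral complex each vertex has one trans partner and four cis neighbours.
Working through the distinct placements yields 3 geometric isomers: OH mer, NO2 trans; OH fac, NO2 cis; OH mer, NO2 cis.
Each arrangement has an internal mirror plane or centre of symmetry, so none is chiral.

3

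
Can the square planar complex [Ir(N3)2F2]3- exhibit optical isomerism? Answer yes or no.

A square has two trans pairs of vertices; adjacent vertices are cis.
Working through the distinct placements yields 2 geometric isomers: N3 cis; N3 trans.
Each arrangement has an internal mirror plane or centre of symmetry, so none is chiral.

no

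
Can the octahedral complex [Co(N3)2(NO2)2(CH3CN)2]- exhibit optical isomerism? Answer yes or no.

An octahedron has six vertices in three trans pairs; every non-trans pair is cis.
Systematic placement gives 5 geometric isomers: N3 trans, NO2 trans, CH3CN trans; N3 cis, NO2 cis, CH3CN trans; N3 cis, NO2 trans, CH3CN cis; N3 cis, NO2 cis, CH3CN cis (chiral); N3 trans, NO2 cis, CH3CN cis.
One of these lacks any improper symmetry element and so occurs as an enantiomeric pair, giving 5 + 1 = 6 stereoisomers in total.

yes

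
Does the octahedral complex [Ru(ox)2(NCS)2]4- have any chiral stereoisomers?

yes

An octahedron has six vertices in three trans pairs; every non-trans pair is cis.
Each ox is bidentate and must span two cis positions.
Working through the distinct placements yields 2 geometric isomers: NCS trans; NCS cis (chiral).
One of these lacks any improper symmetry element and so occurs as an enantiomeric pair, giving 2 + 1 = 3 stereoisomers in total.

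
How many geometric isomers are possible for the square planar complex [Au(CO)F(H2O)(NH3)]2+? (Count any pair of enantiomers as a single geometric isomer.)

3

Systematic placement gives 3 geometric isomers: (CO/H2O trans, F/NH3 trans); (CO/NH3 trans, F/H2O trans); (CO/F trans, H2O/NH3 trans).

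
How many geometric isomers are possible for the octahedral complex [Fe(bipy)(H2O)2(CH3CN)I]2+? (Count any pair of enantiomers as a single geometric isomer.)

4

Each bipy is bidentate and must span two cis positions.
There are 4 geometric isomers: H2O cis (3 arrangements, 2 chiral); H2O trans.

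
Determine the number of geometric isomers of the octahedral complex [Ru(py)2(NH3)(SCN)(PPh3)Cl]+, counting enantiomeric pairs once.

An octahedron has six vertices in three trans pairs; every non-trans pair is cis.
Exhaustive case analysis gives 9 geometric isomers.

9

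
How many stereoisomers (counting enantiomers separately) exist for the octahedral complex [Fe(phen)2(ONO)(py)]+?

3

An octahedron has six vertices in three trans pairs; every non-trans pair is cis.
Each phen is bidentate and must span two cis positions.
There are 2 geometric isomers: ONO and py mutually cis (chiral); ONO and py mutually trans.
One of these lacks any improper symmetry element and so occurs as an enantiomeric pair, giving 2 + 1 = 3 stereoisomers in total.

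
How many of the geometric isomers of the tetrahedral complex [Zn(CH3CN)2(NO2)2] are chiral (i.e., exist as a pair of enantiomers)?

0

All four vertices of a tetrahedron are equivalent and mutually adjacent, so cis/trans isomerism cannot arise.
Only one geometric arrangement is possible.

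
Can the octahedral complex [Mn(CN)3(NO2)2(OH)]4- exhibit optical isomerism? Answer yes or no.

The six octahedral sites form three mutually perpendicular trans pairs.
Working through the distinct placements yields 3 geometric isomers: CN mer, NO2 cis; CN mer, NO2 trans; CN fac, NO2 cis.
Each arrangement has an internal mirror plane or centre of symmetry, so none is chiral.

no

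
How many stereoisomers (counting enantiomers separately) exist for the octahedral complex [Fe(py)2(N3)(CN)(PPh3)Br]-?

An octahedron has six vertices in three trans pairs; every non-trans pair is cis.
Placing the ligands in turn and identifying arrangements related by rotation or reflection leaves 9 distinct geometric isomers.
Of these, 6 lack any improper symmetry element and so occur as enantiomeric pairs, giving 9 + 6 = 15 stereoisomers in total.

15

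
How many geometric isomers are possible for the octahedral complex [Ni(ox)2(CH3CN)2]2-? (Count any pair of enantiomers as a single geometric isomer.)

2

An octahedron has six vertices in three trans pairs; every non-trans pair is cis.
Each ox is bidentate and must span two cis positions.
There are 2 geometric isomers: CH3CN trans; CH3CN cis (chiral).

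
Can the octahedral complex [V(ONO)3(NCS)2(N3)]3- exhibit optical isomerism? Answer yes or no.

There are 3 geometric isomers: ONO mer, NCS cis; ONO mer, NCS trans; ONO fac, NCS cis.
Each arrangement has an internal mirror plane or centre of symmetry, so none is chiral.

no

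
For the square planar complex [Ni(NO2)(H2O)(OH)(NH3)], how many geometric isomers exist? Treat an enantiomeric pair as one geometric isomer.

A square has two trans pairs of vertices; adjacent vertices are cis.
The distinct arrangements are (3 in all): (H2O/NO2 trans, NH3/OH trans); (H2O/OH trans, NH3/NO2 trans); (H2O/NH3 trans, NO2/OH trans).

3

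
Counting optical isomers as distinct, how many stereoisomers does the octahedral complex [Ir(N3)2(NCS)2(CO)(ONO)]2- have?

Systematic placement gives 6 geometric isomers: N3 cis, NCS cis (3 arrangements, 2 chiral); N3 cis, NCS trans; N3 trans, NCS cis; N3 trans, NCS trans.
Of these, 2 lack any improper symmetry element and so occur as enantiomeric pairs, giving 6 + 2 = 8 stereoisomers in total.

8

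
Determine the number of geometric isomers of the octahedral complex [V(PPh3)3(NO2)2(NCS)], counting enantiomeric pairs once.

Systematic placement gives 3 geometric isomers: PPh3 mer, NO2 cis; PPh3 mer, NO2 trans; PPh3 fac, NO2 cis.

3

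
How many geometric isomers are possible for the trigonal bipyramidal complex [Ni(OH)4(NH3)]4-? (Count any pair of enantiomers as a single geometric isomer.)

2

In a trigonal bipyramid the two axial positions differ from the three equatorial ones.
There are 2 geometric isomers: NH3 axial; NH3 equatorial.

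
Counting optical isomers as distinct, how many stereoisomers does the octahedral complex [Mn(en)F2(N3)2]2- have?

4

In an octahedral complex each vertex has one trans partner and four cis neighbours.
Each en is bidentate and must span two cis positions.
Systematic placement gives 3 geometric isomers: F trans, N3 cis; F cis, N3 cis (chiral); F cis, N3 trans.
One of these lacks any improper symmetry element and so occurs as an enantiomeric pair, giving 3 + 1 = 4 stereoisomers in total.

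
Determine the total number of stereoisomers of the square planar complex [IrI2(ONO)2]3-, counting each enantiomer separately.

2

A square has two trans pairs of vertices; adjacent vertices are cis.
There are 2 geometric isomers: I cis; I trans.
Each arrangement has an internal mirror plane or centre of symmetry, so none is chiral.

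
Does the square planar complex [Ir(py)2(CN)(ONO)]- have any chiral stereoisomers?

no

In a square planar complex each vertex has one trans partner and two cis neighbours.
The distinct arrangements are (2 in all): py cis; py trans.
Each arrangement has an internal mirror plane or centre of symmetry, so none is chiral.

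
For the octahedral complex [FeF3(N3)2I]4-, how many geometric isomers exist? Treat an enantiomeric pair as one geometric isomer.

3

The six octahedral sites form three mutually perpendicular trans pairs.
The distinct arrangements are (3 in all): F mer, N3 trans; F mer, N3 cis; F fac, N3 cis.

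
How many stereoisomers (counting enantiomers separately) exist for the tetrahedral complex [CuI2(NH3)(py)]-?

All four vertices of a tetrahedron are equivalent and mutually adjacent, so cis/trans isomerism cannot arise.
Only one geometric arrangement is possible.

1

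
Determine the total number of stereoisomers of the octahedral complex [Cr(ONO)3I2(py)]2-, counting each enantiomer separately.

In an octahedral complex each vertex has one trans partner and four cis neighbours.
There are 3 geometric isomers: ONO mer, I trans; ONO fac, I cis; ONO mer, I cis.
Each arrangement has an internal mirror plane or centre of symmetry, so none is chiral.

3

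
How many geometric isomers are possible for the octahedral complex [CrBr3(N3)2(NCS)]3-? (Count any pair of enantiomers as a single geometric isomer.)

3

The six octahedral sites form three mutually perpendicular trans pairs.
Systematic placement gives 3 geometric isomers: Br mer, N3 cis; Br mer, N3 trans; Br fac, N3 cis.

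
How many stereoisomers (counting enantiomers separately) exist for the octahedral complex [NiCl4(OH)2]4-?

The six octahedral sites form three mutually perpendicular trans pairs.
Systematic placement gives 2 geometric isomers: OH trans; OH cis.
Each arrangement has an internal mirror plane or centre of symmetry, so none is chiral.

2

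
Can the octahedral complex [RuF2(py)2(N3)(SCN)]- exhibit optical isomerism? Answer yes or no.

In an octahedral complex each vertex has one trans partner and four cis neighbours.
Systematic placement gives 6 geometric isomers: F trans, py trans; F trans, py cis; F cis, py trans; F cis, py cis (3 arrangements, 2 chiral).
Of these, 2 lack any improper symmetry element and so occur as enantiomeric pairs, giving 6 + 2 = 8 stereoisomers in total.

yes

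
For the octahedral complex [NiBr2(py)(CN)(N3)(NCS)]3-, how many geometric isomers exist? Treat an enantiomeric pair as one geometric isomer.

In an octahedral complex each vertex has one trans partner and four cis neighbours.
Systematic enumeration (placing each ligand type in turn and discarding arrangements equivalent by rotation or reflection) gives 9 geometric isomers.

9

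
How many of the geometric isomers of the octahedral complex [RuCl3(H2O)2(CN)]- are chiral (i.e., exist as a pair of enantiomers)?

0

In an octahedral complex each vertex has one trans partner and four cis neighbours.
Systematic placement gives 3 geometric isomers: Cl mer, H2O trans; Cl fac, H2O cis; Cl mer, H2O cis.
Each arrangement has an internal mirror plane or centre of symmetry, so none is chiral.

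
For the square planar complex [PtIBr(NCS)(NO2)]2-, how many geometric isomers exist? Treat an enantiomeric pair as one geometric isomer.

3

In a square planar complex each vertex has one trans partner and two cis neighbours.
There are 3 geometric isomers: (Br/NCS trans, I/NO2 trans); (Br/NO2 trans, I/NCS trans); (Br/I trans, NCS/NO2 trans).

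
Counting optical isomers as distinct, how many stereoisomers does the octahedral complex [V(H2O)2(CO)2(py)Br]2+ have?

8

In an octahedral complex each vertex has one trans partner and four cis neighbours.
Working through the distinct placements yields 6 geometric isomers: H2O cis, CO cis (3 arrangements, 2 chiral); H2O trans, CO cis; H2O cis, CO trans; H2O trans, CO trans.
Of these, 2 lack any improper symmetry element and so occur as enantiomeric pairs, giving 6 + 2 = 8 stereoisomers in total.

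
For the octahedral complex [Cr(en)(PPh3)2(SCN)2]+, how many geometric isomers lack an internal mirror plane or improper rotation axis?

1

In an octahedral complex each vertex has one trans partner and four cis neighbours.
Each en is bidentate and must span two cis positions.
Systematic placement gives 3 geometric isomers: PPh3 trans, SCN cis; PPh3 cis, SCN cis (chiral); PPh3 cis, SCN trans.
One of these lacks any improper symmetry element and so occurs as an enantiomeric pair, giving 3 + 1 = 4 stereoisomers in total.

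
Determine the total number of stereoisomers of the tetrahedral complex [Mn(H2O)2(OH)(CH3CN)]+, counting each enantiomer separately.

1

All four vertices of a tetrahedron are equivalent and mutually adjacent, so cis/trans isomerism cannot arise.
Only one geometric arrangement is possible.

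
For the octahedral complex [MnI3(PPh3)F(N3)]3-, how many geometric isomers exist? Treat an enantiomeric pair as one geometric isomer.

4

Working through the distinct placements yields 4 geometric isomers: I mer (3 arrangements); I fac (chiral).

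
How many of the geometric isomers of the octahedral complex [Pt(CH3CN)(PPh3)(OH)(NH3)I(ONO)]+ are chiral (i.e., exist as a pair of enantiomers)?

15

The six octahedral sites form three mutually perpendicular trans pairs.
Placing the ligands in turn and identifying arrangements related by rotation or reflection leaves 15 distinct geometric isomers.
Of these, 15 lack any improper symmetry element and so occur as enantiomeric pairs, giving 15 + 15 = 30 stereoisomers in total.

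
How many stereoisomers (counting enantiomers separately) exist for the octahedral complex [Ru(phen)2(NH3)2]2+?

In an octahedral complex each vertex has one trans partner and four cis neighbours.
Each phen is bidentate and must span two cis positions.
There are 2 geometric isomers: NH3 trans; NH3 cis (chiral).
One of these lacks any improper symmetry element and so occurs as an enantiomeric pair, giving 2 + 1 = 3 stereoisomers in total.

3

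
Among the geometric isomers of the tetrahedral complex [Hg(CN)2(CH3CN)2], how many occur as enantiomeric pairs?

0

All four vertices of a tetrahedron are equivalent and mutually adjacent, so cis/trans isomerism cannot arise.
Only one geometric arrangement is possible.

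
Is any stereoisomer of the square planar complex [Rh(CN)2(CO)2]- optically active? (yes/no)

Systematic placement gives 2 geometric isomers: CN cis; CN trans.
Each arrangement has an internal mirror plane or centre of symmetry, so none is chiral.

no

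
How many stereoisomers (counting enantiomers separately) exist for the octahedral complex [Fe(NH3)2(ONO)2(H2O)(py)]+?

An octahedron has six vertices in three trans pairs; every non-trans pair is cis.
The distinct arrangements are (6 in all): NH3 cis, ONO cis (3 arrangements, 2 chiral); NH3 cis, ONO trans; NH3 trans, ONO cis; NH3 trans, ONO trans.
Of these, 2 lack any improper symmetry element and so occur as enantiomeric pairs, giving 6 + 2 = 8 stereoisomers in total.

8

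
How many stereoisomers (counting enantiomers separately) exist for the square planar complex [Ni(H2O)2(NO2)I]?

2

A square has two trans pairs of vertices; adjacent vertices are cis.
There are 2 geometric isomers: H2O cis; H2O trans.
Each arrangement has an internal mirror plane or centre of symmetry, so none is chiral.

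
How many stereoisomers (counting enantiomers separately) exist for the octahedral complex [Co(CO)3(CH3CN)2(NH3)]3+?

The six octahedral sites form three mutually perpendicular trans pairs.
The distinct arrangements are (3 in all): CO mer, CH3CN trans; CO fac, CH3CN cis; CO mer, CH3CN cis.
Each arrangement has an internal mirror plane or centre of symmetry, so none is chiral.

3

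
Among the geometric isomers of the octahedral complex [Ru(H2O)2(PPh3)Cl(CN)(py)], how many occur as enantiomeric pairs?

An octahedron has six vertices in three trans pairs; every non-trans pair is cis.
Placing the ligands in turn and identifying arrangements related by rotation or reflection leaves 9 distinct geometric isomers.
Of these, 6 lack any improper symmetry element and so occur as enantiomeric pairs, giving 9 + 6 = 15 stereoisomers in total.

6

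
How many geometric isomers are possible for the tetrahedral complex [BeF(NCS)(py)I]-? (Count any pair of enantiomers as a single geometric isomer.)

1

Only one geometric arrangement is possible; it has no improper symmetry element, so it exists as a pair of enantiomers (2 stereoisomers).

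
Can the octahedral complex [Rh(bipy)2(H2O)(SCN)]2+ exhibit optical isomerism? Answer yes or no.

yes

Each bipy is bidentate and must span two cis positions.
The distinct arrangements are (2 in all): H2O and SCN mutually trans; H2O and SCN mutually cis (chiral).
One of these lacks any improper symmetry element and so occurs as an enantiomeric pair, giving 2 + 1 = 3 stereoisomers in total.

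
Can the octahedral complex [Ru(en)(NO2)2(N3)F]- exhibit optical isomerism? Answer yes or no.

yes

The six octahedral sites form three mutually perpendicular trans pairs.
Each en is bidentate and must span two cis positions.
The distinct arrangements are (4 in all): NO2 cis (3 arrangements, 2 chiral); NO2 trans.
Of these, 2 lack any improper symmetry element and so occur as enantiomeric pairs, giving 4 + 2 = 6 stereoisomers in total.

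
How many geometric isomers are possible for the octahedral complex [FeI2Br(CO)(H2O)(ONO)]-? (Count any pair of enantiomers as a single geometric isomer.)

9

Systematic enumeration (placing each ligand type in turn and discarding arrangements equivalent by rotation or reflection) gives 9 geometric isomers.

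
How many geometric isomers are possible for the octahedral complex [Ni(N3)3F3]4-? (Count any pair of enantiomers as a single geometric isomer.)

2

The six octahedral sites form three mutually perpendicular trans pairs.
There are 2 geometric isomers: N3 mer; N3 fac.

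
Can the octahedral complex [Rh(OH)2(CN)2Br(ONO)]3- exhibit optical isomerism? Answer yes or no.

yes

The distinct arrangements are (6 in all): OH cis, CN cis (3 arrangements, 2 chiral); OH trans, CN cis; OH cis, CN trans; OH trans, CN trans.
Of these, 2 lack any improper symmetry element and so occur as enantiomeric pairs, giving 6 + 2 = 8 stereoisomers in total.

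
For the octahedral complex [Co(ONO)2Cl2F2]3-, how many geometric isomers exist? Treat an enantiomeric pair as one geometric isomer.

5

There are 5 geometric isomers: ONO trans, Cl trans, F trans; ONO cis, Cl trans, F cis; ONO trans, Cl cis, F cis; ONO cis, Cl cis, F cis (chiral); ONO cis, Cl cis, F trans.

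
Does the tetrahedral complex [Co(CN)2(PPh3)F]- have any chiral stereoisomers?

Only one geometric arrangement is possible.

no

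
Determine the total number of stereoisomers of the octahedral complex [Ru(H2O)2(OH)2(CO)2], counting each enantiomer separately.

Systematic placement gives 5 geometric isomers: H2O trans, OH trans, CO trans; H2O cis, OH cis, CO trans; H2O cis, OH trans, CO cis; H2O cis, OH cis, CO cis (chiral); H2O trans, OH cis, CO cis.
One of these lacks any improper symmetry element and so occurs as an enantiomeric pair, giving 5 + 1 = 6 stereoisomers in total.

6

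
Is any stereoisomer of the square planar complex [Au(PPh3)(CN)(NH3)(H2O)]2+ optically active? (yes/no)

no

The distinct arrangements are (3 in all): (CN/NH3 trans, H2O/PPh3 trans); (CN/PPh3 trans, H2O/NH3 trans); (CN/H2O trans, NH3/PPh3 trans).
Each arrangement has an internal mirror plane or centre of symmetry, so none is chiral.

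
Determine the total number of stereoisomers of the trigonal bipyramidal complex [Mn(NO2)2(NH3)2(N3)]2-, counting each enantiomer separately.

6

Placing the ligands in turn and identifying arrangements related by rotation or reflection leaves 5 distinct geometric isomers.
One of these lacks any improper symmetry element and so occurs as an enantiomeric pair, giving 5 + 1 = 6 stereoisomers in total.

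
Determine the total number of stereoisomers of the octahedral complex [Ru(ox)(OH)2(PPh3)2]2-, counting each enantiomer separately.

In an octahedral complex each vertex has one trans partner and four cis neighbours.
Each ox is bidentate and must span two cis positions.
Systematic placement gives 3 geometric isomers: OH trans, PPh3 cis; OH cis, PPh3 cis (chiral); OH cis, PPh3 trans.
One of these lacks any improper symmetry element and so occurs as an enantiomeric pair, giving 3 + 1 = 4 stereoisomers in total.

4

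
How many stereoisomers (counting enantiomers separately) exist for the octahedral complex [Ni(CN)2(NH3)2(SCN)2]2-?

An octahedron has six vertices in three trans pairs; every non-trans pair is cis.
The distinct arrangements are (5 in all): CN trans, NH3 trans, SCN trans; CN trans, NH3 cis, SCN cis; CN cis, NH3 cis, SCN trans; CN cis, NH3 cis, SCN cis (chiral); CN cis, NH3 trans, SCN cis.
One of these lacks any improper symmetry element and so occurs as an enantiomeric pair, giving 5 + 1 = 6 stereoisomers in total.

6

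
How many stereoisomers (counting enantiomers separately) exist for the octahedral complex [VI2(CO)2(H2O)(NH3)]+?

8

Systematic placement gives 6 geometric isomers: I cis, CO trans; I trans, CO trans; I cis, CO cis (3 arrangements, 2 chiral); I trans, CO cis.
Of these, 2 lack any improper symmetry element and so occur as enantiomeric pairs, giving 6 + 2 = 8 stereoisomers in total.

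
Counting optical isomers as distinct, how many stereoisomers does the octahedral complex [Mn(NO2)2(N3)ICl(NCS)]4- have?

15

Systematic enumeration (placing each ligand type in turn and discarding arrangements equivalent by rotation or reflection) gives 9 geometric isomers.
Of these, 6 lack any improper symmetry element and so occur as enantiomeric pairs, giving 9 + 6 = 15 stereoisomers in total.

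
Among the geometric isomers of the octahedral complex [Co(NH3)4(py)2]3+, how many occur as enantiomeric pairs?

0

An octahedron has six vertices in three trans pairs; every non-trans pair is cis.
The distinct arrangements are (2 in all): py trans; py cis.
Each arrangement has an internal mirror plane or centre of symmetry, so none is chiral.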